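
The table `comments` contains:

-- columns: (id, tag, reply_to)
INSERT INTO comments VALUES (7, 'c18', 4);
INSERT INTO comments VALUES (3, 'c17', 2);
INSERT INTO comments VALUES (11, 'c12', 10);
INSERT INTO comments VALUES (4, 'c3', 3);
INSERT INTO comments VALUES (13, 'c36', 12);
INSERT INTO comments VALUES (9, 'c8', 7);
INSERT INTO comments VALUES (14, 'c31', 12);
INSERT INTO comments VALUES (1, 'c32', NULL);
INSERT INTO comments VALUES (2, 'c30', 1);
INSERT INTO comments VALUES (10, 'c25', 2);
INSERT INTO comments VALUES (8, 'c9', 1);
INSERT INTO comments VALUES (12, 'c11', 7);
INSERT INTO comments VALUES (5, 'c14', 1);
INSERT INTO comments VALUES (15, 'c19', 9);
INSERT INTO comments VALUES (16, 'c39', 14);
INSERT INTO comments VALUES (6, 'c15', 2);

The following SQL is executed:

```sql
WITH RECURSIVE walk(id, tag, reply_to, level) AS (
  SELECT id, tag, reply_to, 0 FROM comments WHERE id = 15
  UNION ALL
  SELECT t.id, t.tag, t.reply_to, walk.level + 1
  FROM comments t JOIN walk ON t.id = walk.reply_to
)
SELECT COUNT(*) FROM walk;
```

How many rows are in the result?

7

Base: id=15 (c19), reply_to=9, level 0.
Iteration 1: join on id=9 -> c8 (id 9, reply_to=7, level 1).
Iteration 2: join on id=7 -> c18 (id 7, reply_to=4, level 2).
Iteration 3: join on id=4 -> c3 (id 4, reply_to=3, level 3).
Iteration 4: join on id=3 -> c17 (id 3, reply_to=2, level 4).
Iteration 5: join on id=2 -> c30 (id 2, reply_to=1, level 5).
Iteration 6: join on id=1 -> c32 (id 1, reply_to=NULL, level 6).
Iteration 7: reply_to is NULL; no match; recursion stops.
Total rows emitted: 7.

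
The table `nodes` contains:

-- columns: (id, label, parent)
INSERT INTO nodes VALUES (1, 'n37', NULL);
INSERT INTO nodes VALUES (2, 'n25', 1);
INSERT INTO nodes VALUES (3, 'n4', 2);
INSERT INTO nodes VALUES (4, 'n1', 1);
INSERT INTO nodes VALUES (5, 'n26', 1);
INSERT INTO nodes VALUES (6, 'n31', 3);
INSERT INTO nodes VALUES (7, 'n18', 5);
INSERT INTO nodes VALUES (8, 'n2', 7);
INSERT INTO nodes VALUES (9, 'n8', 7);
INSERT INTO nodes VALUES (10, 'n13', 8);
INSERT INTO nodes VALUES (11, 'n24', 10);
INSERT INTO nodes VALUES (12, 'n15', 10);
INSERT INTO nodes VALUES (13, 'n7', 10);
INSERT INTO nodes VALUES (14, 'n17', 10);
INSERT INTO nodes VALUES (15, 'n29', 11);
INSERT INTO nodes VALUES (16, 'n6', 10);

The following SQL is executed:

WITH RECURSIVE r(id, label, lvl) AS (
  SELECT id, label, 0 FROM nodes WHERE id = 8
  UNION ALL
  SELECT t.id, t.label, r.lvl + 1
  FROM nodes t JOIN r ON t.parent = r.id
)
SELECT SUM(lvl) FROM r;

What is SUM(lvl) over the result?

14

Base: id=8 (n2) at lvl 0.
Iteration 1: rows with parent in {8} -> n13 (id 10, lvl 1).
Iteration 2: rows with parent in {10} -> n24 (id 11, lvl 2), n15 (id 12, lvl 2), n7 (id 13, lvl 2), n17 (id 14, lvl 2), n6 (id 16, lvl 2).
Iteration 3: rows with parent in {11,12,13,14,16} -> n29 (id 15, lvl 3).
Iteration 4: no rows with parent in {15}; recursion stops.
SUM(lvl) = 0 + 1 + 2 + 2 + 2 + 2 + 2 + 3 = 14.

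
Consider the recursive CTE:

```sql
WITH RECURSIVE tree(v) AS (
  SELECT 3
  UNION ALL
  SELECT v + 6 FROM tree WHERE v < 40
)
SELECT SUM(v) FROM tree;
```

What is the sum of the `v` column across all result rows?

192

Base: v=3.
Iteration 1: 3 < 40 holds -> v = 3 + 6 = 9.
Iteration 2: 9 < 40 holds -> v = 9 + 6 = 15.
Iteration 3: 15 < 40 holds -> v = 15 + 6 = 21.
Iteration 4: 21 < 40 holds -> v = 21 + 6 = 27.
Iteration 5: 27 < 40 holds -> v = 27 + 6 = 33.
Iteration 6: 33 < 40 holds -> v = 33 + 6 = 39.
Iteration 7: 39 < 40 holds -> v = 39 + 6 = 45.
Iteration 8: 45 < 40 fails; recursion stops.
SUM(v) = 3 + 9 + 15 + 21 + 27 + 33 + 39 + 45 = 192.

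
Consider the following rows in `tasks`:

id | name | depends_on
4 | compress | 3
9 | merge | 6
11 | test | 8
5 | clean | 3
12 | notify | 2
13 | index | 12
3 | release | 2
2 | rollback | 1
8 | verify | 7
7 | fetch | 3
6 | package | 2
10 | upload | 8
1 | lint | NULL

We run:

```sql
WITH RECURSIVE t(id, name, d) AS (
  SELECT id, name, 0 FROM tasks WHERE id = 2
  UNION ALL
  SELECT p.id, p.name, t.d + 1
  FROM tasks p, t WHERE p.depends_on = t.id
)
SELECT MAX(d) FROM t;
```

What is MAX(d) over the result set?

Base: id=2 (rollback) at d 0.
Iteration 1: rows with depends_on in {2} -> release (id 3, d 1), package (id 6, d 1), notify (id 12, d 1).
Iteration 2: rows with depends_on in {3,6,12} -> compress (id 4, d 2), clean (id 5, d 2), fetch (id 7, d 2), merge (id 9, d 2), index (id 13, d 2).
Iteration 3: rows with depends_on in {4,5,7,9,13} -> verify (id 8, d 3).
Iteration 4: rows with depends_on in {8} -> upload (id 10, d 4), test (id 11, d 4).
Iteration 5: no rows with depends_on in {10,11}; recursion stops.
d values: 0, 1, 1, 1, 2, 2, 2, 2, 2, 3, 4, 4; the maximum is 4.

4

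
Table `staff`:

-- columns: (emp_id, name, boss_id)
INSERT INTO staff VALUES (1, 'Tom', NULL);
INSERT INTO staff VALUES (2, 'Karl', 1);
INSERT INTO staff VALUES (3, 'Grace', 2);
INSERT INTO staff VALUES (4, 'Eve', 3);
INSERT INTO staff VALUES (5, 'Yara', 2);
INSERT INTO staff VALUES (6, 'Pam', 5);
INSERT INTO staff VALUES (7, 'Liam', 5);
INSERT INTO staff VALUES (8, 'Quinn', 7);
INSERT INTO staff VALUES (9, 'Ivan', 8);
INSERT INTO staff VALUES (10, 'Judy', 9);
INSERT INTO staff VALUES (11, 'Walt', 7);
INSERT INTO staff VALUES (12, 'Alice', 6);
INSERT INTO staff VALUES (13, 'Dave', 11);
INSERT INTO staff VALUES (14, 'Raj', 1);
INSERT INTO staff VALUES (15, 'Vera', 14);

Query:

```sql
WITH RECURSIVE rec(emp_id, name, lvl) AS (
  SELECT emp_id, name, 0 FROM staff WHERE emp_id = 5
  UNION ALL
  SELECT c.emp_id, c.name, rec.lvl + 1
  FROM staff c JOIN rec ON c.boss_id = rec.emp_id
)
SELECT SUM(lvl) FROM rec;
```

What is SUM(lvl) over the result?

Base: emp_id=5 (Yara) at lvl 0.
Iteration 1: rows with boss_id in {5} -> Pam (id 6, lvl 1), Liam (id 7, lvl 1).
Iteration 2: rows with boss_id in {6,7} -> Quinn (id 8, lvl 2), Walt (id 11, lvl 2), Alice (id 12, lvl 2).
Iteration 3: rows with boss_id in {8,11,12} -> Ivan (id 9, lvl 3), Dave (id 13, lvl 3).
Iteration 4: rows with boss_id in {9,13} -> Judy (id 10, lvl 4).
Iteration 5: no rows with boss_id in {10}; recursion stops.
SUM(lvl) = 0 + 1 + 1 + 2 + 2 + 2 + 3 + 3 + 4 = 18.

18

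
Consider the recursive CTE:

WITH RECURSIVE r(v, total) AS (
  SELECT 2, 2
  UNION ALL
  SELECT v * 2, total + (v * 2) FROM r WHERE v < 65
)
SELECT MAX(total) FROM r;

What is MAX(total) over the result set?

Base: v=2, total=2.
Iteration 1: 2 < 65 holds -> v = 2 * 2 = 4, total = 2 + 4 = 6.
Iteration 2: 4 < 65 holds -> v = 4 * 2 = 8, total = 6 + 8 = 14.
Iteration 3: 8 < 65 holds -> v = 8 * 2 = 16, total = 14 + 16 = 30.
Iteration 4: 16 < 65 holds -> v = 16 * 2 = 32, total = 30 + 32 = 62.
Iteration 5: 32 < 65 holds -> v = 32 * 2 = 64, total = 62 + 64 = 126.
Iteration 6: 64 < 65 holds -> v = 64 * 2 = 128, total = 126 + 128 = 254.
Iteration 7: 128 < 65 fails; recursion stops.
total values: 2, 6, 14, 30, 62, 126, 254; the maximum is 254.

254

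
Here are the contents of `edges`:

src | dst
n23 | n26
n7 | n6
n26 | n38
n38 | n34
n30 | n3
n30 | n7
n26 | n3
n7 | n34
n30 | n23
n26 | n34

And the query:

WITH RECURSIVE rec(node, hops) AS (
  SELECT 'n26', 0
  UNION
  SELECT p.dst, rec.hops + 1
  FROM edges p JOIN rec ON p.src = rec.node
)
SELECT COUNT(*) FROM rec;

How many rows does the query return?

5

Base: (n26, hops=0).
Iteration 1: edges from {n26} -> (n3, hops=1), (n34, hops=1), (n38, hops=1).
Iteration 2: edges from {n3,n34,n38} -> (n34, hops=2).
Iteration 3: no outgoing edges from {n34}; recursion stops.
Total rows emitted: 5.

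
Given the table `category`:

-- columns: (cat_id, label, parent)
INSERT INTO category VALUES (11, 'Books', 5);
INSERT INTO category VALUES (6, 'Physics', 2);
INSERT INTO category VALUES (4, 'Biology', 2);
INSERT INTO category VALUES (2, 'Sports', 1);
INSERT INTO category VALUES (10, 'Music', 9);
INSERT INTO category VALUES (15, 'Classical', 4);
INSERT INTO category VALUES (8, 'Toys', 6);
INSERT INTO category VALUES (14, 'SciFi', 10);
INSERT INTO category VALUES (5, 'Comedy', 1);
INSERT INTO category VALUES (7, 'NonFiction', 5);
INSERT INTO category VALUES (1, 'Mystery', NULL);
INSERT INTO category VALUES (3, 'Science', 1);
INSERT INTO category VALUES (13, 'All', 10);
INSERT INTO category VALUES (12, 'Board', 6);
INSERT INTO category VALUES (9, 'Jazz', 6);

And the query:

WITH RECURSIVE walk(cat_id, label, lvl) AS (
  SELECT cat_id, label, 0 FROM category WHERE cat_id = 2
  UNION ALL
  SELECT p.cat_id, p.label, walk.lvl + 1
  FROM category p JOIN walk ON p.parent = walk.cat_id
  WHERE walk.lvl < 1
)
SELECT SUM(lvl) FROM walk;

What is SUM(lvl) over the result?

2

Base: cat_id=2 (Sports) at lvl 0.
Iteration 1: rows with parent in {2} -> Biology (id 4, lvl 1), Physics (id 6, lvl 1).
Iteration 2: lvl < 1 fails for all current rows; recursion stops.
SUM(lvl) = 0 + 1 + 1 = 2.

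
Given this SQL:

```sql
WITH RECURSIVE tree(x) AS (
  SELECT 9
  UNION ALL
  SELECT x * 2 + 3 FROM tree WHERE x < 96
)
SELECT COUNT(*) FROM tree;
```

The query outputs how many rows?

Base: x=9.
Iteration 1: 9 < 96 holds -> x = 9 * 2 + 3 = 21.
Iteration 2: 21 < 96 holds -> x = 21 * 2 + 3 = 45.
Iteration 3: 45 < 96 holds -> x = 45 * 2 + 3 = 93.
Iteration 4: 93 < 96 holds -> x = 93 * 2 + 3 = 189.
Iteration 5: 189 < 96 fails; recursion stops.
Total rows emitted: 5.

5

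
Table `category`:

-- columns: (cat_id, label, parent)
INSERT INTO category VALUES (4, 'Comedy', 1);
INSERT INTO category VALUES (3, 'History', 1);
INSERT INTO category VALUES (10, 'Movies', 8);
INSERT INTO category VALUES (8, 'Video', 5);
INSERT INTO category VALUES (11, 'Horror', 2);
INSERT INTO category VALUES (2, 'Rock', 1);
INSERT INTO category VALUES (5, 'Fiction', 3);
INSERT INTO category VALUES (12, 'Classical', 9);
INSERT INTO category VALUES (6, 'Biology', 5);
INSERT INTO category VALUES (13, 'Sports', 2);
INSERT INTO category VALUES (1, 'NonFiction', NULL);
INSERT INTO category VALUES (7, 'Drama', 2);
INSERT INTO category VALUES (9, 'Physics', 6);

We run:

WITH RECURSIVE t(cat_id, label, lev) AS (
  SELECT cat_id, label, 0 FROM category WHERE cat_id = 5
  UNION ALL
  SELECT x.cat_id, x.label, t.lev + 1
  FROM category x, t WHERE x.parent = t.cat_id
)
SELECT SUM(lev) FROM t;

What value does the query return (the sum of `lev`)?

Base: cat_id=5 (Fiction) at lev 0.
Iteration 1: rows with parent in {5} -> Biology (id 6, lev 1), Video (id 8, lev 1).
Iteration 2: rows with parent in {6,8} -> Physics (id 9, lev 2), Movies (id 10, lev 2).
Iteration 3: rows with parent in {9,10} -> Classical (id 12, lev 3).
Iteration 4: no rows with parent in {12}; recursion stops.
SUM(lev) = 0 + 1 + 1 + 2 + 2 + 3 = 9.

9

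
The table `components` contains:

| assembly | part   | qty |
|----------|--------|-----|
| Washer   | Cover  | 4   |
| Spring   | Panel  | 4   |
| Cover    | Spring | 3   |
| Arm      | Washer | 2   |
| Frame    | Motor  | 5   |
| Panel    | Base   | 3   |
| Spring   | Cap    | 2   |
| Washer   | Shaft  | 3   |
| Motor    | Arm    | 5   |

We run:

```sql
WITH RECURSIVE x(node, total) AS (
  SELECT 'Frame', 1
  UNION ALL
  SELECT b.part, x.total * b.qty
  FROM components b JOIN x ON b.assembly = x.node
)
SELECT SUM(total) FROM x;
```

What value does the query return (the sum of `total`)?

11831

Base: (Frame, total=1).
Iteration 1: components of {Frame} -> Motor = 1*5 = 5.
Iteration 2: components of {Motor} -> Arm = 5*5 = 25.
Iteration 3: components of {Arm} -> Washer = 25*2 = 50.
Iteration 4: components of {Washer} -> Cover = 50*4 = 200, Shaft = 50*3 = 150.
Iteration 5: components of {Cover,Shaft} -> Spring = 200*3 = 600.
Iteration 6: components of {Spring} -> Cap = 600*2 = 1200, Panel = 600*4 = 2400.
Iteration 7: components of {Cap,Panel} -> Base = 2400*3 = 7200.
Iteration 8: no further components; recursion stops.
SUM(total) = 1 + 5 + 25 + 50 + 200 + 150 + 600 + 2400 + 1200 + 7200 = 11831.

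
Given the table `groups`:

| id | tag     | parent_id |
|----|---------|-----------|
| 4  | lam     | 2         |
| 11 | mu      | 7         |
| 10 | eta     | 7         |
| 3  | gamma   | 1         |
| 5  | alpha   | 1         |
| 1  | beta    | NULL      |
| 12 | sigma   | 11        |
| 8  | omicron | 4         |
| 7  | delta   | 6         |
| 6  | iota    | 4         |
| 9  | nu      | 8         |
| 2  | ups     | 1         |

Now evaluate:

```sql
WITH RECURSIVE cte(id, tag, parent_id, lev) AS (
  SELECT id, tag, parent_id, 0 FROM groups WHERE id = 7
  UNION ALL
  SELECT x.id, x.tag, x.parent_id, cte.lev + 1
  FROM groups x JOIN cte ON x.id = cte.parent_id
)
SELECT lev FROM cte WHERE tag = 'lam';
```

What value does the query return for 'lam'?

2

Base: id=7 (delta), parent_id=6, lev 0.
Iteration 1: join on id=6 -> iota (id 6, parent_id=4, lev 1).
Iteration 2: join on id=4 -> lam (id 4, parent_id=2, lev 2).
Iteration 3: join on id=2 -> ups (id 2, parent_id=1, lev 3).
Iteration 4: join on id=1 -> beta (id 1, parent_id=NULL, lev 4).
Iteration 5: parent_id is NULL; no match; recursion stops.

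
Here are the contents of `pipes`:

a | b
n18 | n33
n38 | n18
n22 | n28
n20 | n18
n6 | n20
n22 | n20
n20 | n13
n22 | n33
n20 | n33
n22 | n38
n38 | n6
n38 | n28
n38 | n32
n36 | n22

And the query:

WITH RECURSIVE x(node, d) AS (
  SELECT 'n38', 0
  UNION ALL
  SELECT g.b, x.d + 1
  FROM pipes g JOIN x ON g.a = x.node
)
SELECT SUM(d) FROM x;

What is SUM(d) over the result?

Base: (n38, d=0).
Iteration 1: edges from {n38} -> (n18, d=1), (n28, d=1), (n32, d=1), (n6, d=1).
Iteration 2: edges from {n18,n28,n32,n6} -> (n20, d=2), (n33, d=2).
Iteration 3: edges from {n20,n33} -> (n13, d=3), (n18, d=3), (n33, d=3).
Iteration 4: edges from {n13,n18,n33} -> (n33, d=4).
Iteration 5: no outgoing edges from {n33}; recursion stops.
SUM(d) = 0 + 1 + 1 + 1 + 1 + 2 + 2 + 3 + 3 + 3 + 4 = 21.

21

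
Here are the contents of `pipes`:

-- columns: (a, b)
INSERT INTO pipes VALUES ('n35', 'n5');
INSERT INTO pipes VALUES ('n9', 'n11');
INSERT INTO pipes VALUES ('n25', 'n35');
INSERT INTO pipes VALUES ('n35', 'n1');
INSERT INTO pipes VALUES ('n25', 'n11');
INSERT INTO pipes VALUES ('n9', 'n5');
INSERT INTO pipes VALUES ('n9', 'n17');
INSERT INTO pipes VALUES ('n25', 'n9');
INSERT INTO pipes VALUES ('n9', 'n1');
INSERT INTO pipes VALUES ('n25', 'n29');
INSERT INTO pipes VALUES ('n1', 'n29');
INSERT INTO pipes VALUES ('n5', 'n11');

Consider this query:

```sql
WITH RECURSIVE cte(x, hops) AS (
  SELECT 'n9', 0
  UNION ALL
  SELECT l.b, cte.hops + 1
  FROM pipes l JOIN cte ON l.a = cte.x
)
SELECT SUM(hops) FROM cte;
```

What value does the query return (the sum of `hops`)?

Base: (n9, hops=0).
Iteration 1: edges from {n9} -> (n1, hops=1), (n11, hops=1), (n17, hops=1), (n5, hops=1).
Iteration 2: edges from {n1,n11,n17,n5} -> (n11, hops=2), (n29, hops=2).
Iteration 3: no outgoing edges from {n11,n29}; recursion stops.
SUM(hops) = 0 + 1 + 1 + 1 + 1 + 2 + 2 = 8.

8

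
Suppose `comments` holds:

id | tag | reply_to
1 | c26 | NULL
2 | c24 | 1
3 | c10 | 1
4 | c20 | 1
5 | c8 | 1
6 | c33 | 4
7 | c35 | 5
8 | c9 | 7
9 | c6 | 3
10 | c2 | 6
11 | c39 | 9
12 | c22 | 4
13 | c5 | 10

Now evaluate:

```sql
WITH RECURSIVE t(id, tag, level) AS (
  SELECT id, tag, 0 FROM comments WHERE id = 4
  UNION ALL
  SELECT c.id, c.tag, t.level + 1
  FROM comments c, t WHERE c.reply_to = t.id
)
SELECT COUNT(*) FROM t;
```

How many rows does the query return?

5

Base: id=4 (c20) at level 0.
Iteration 1: rows with reply_to in {4} -> c33 (id 6, level 1), c22 (id 12, level 1).
Iteration 2: rows with reply_to in {6,12} -> c2 (id 10, level 2).
Iteration 3: rows with reply_to in {10} -> c5 (id 13, level 3).
Iteration 4: no rows with reply_to in {13}; recursion stops.
Total rows emitted: 5.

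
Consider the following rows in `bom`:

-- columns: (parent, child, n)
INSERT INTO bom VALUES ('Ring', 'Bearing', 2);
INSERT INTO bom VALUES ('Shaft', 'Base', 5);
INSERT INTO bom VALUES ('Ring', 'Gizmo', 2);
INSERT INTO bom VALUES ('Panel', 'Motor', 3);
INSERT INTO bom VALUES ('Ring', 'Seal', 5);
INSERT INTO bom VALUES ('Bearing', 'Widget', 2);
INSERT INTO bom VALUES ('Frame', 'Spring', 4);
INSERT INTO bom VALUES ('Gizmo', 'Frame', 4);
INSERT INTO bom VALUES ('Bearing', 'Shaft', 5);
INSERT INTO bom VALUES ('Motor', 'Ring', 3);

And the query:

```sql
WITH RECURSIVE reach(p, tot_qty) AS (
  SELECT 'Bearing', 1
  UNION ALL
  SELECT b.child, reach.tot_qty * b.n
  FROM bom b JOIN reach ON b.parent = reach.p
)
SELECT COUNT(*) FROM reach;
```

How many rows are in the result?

4

Base: (Bearing, tot_qty=1).
Iteration 1: components of {Bearing} -> Shaft = 1*5 = 5, Widget = 1*2 = 2.
Iteration 2: components of {Shaft,Widget} -> Base = 5*5 = 25.
Iteration 3: no further components; recursion stops.
Total rows emitted: 4.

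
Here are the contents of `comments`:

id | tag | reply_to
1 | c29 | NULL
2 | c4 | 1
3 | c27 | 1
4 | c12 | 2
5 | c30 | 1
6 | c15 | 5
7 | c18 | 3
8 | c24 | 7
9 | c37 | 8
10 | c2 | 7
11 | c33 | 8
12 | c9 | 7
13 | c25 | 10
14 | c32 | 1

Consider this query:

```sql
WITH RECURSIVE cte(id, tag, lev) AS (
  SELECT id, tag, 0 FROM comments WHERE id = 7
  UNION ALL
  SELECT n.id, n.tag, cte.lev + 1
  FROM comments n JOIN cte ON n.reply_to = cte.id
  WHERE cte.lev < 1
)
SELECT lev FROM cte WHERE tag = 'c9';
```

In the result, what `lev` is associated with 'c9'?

Base: id=7 (c18) at lev 0.
Iteration 1: rows with reply_to in {7} -> c24 (id 8, lev 1), c2 (id 10, lev 1), c9 (id 12, lev 1).
Iteration 2: lev < 1 fails for all current rows; recursion stops.

1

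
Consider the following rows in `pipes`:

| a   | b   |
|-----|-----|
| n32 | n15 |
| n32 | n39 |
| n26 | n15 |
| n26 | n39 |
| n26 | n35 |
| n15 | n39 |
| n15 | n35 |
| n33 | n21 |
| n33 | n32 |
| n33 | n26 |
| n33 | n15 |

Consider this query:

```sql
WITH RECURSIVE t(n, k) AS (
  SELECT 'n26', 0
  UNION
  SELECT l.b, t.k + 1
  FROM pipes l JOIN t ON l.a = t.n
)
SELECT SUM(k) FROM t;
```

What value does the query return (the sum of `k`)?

Base: (n26, k=0).
Iteration 1: edges from {n26} -> (n15, k=1), (n35, k=1), (n39, k=1).
Iteration 2: edges from {n15,n35,n39} -> (n35, k=2), (n39, k=2).
Iteration 3: no outgoing edges from {n35,n39}; recursion stops.
SUM(k) = 0 + 1 + 1 + 1 + 2 + 2 = 7.

7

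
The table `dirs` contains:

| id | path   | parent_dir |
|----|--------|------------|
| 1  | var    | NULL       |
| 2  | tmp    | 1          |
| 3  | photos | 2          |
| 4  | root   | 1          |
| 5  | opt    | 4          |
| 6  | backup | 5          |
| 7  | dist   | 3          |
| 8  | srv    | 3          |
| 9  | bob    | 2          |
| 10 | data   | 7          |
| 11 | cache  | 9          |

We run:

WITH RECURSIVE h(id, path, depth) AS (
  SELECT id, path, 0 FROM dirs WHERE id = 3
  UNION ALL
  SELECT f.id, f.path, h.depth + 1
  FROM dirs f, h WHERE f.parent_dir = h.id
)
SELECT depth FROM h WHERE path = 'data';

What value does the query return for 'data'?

Base: id=3 (photos) at depth 0.
Iteration 1: rows with parent_dir in {3} -> dist (id 7, depth 1), srv (id 8, depth 1).
Iteration 2: rows with parent_dir in {7,8} -> data (id 10, depth 2).
Iteration 3: no rows with parent_dir in {10}; recursion stops.

2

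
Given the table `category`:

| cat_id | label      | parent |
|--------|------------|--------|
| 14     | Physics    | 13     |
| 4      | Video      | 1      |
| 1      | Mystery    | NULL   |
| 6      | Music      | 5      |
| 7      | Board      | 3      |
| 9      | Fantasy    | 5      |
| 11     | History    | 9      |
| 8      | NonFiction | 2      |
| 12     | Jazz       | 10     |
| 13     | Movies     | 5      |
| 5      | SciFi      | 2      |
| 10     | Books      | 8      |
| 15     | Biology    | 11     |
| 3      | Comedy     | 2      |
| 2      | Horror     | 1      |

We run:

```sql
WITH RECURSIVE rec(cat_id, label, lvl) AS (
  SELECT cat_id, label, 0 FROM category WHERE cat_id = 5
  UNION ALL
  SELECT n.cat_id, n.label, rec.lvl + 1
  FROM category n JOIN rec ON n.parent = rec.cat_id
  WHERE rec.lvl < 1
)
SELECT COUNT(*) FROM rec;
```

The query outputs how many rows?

Base: cat_id=5 (SciFi) at lvl 0.
Iteration 1: rows with parent in {5} -> Music (id 6, lvl 1), Fantasy (id 9, lvl 1), Movies (id 13, lvl 1).
Iteration 2: lvl < 1 fails for all current rows; recursion stops.
Total rows emitted: 4.

4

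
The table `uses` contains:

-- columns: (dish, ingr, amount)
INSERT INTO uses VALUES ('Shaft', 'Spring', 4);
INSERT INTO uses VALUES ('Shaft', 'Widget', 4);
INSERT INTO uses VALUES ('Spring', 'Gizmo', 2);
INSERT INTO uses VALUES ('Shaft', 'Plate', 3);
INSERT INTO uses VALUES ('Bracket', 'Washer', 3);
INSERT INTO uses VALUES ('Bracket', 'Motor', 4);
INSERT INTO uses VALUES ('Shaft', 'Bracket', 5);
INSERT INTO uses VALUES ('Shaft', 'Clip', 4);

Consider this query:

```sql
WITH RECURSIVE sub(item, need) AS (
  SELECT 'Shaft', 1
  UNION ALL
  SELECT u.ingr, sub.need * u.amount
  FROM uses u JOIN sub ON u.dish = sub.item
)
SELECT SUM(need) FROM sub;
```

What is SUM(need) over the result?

Base: (Shaft, need=1).
Iteration 1: components of {Shaft} -> Bracket = 1*5 = 5, Clip = 1*4 = 4, Plate = 1*3 = 3, Spring = 1*4 = 4, Widget = 1*4 = 4.
Iteration 2: components of {Bracket,Clip,Plate,Spring,Widget} -> Gizmo = 4*2 = 8, Motor = 5*4 = 20, Washer = 5*3 = 15.
Iteration 3: no further components; recursion stops.
SUM(need) = 1 + 3 + 4 + 5 + 4 + 4 + 20 + 15 + 8 = 64.

64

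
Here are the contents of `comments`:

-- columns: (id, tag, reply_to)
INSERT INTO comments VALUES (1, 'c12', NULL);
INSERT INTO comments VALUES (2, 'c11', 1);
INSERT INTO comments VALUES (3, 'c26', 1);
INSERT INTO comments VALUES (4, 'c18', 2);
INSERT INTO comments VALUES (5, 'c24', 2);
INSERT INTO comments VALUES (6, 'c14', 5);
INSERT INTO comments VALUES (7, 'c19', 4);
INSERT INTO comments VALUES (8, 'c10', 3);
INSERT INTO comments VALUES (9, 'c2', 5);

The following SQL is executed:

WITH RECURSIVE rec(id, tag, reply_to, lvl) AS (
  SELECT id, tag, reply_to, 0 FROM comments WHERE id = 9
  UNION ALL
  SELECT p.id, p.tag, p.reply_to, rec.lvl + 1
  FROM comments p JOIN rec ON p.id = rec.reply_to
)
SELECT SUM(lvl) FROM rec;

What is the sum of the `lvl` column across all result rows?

6

Base: id=9 (c2), reply_to=5, lvl 0.
Iteration 1: join on id=5 -> c24 (id 5, reply_to=2, lvl 1).
Iteration 2: join on id=2 -> c11 (id 2, reply_to=1, lvl 2).
Iteration 3: join on id=1 -> c12 (id 1, reply_to=NULL, lvl 3).
Iteration 4: reply_to is NULL; no match; recursion stops.
SUM(lvl) = 0 + 1 + 2 + 3 = 6.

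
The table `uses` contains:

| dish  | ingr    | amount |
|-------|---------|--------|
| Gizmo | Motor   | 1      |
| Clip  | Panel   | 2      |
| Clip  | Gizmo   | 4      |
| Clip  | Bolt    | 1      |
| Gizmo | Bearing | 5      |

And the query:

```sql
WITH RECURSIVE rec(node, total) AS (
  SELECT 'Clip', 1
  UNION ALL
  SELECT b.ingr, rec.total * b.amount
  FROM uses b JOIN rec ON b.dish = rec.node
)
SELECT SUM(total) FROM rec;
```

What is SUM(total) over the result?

32

Base: (Clip, total=1).
Iteration 1: components of {Clip} -> Bolt = 1*1 = 1, Gizmo = 1*4 = 4, Panel = 1*2 = 2.
Iteration 2: components of {Bolt,Gizmo,Panel} -> Bearing = 4*5 = 20, Motor = 4*1 = 4.
Iteration 3: no further components; recursion stops.
SUM(total) = 1 + 2 + 1 + 4 + 4 + 20 = 32.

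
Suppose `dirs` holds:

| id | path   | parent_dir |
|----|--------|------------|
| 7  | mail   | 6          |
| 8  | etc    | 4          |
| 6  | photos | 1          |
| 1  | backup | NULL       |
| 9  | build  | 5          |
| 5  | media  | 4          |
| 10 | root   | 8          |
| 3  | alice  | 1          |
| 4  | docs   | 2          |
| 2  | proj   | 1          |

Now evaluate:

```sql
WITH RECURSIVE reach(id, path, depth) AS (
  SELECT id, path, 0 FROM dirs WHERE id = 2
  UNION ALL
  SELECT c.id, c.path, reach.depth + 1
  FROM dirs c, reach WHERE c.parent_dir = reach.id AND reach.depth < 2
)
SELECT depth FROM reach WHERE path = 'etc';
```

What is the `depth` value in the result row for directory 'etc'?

2

Base: id=2 (proj) at depth 0.
Iteration 1: rows with parent_dir in {2} -> docs (id 4, depth 1).
Iteration 2: rows with parent_dir in {4} -> media (id 5, depth 2), etc (id 8, depth 2).
Iteration 3: depth < 2 fails for all current rows; recursion stops.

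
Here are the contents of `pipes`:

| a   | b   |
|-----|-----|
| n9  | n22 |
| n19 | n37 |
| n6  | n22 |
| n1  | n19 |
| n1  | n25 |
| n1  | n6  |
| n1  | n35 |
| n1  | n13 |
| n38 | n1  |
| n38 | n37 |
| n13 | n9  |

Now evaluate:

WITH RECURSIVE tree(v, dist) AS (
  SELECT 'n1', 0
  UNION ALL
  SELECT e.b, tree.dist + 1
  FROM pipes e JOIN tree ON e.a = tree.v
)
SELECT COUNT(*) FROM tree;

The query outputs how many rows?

10

Base: (n1, dist=0).
Iteration 1: edges from {n1} -> (n13, dist=1), (n19, dist=1), (n25, dist=1), (n35, dist=1), (n6, dist=1).
Iteration 2: edges from {n13,n19,n25,n35,n6} -> (n22, dist=2), (n37, dist=2), (n9, dist=2).
Iteration 3: edges from {n22,n37,n9} -> (n22, dist=3).
Iteration 4: no outgoing edges from {n22}; recursion stops.
Total rows emitted: 10.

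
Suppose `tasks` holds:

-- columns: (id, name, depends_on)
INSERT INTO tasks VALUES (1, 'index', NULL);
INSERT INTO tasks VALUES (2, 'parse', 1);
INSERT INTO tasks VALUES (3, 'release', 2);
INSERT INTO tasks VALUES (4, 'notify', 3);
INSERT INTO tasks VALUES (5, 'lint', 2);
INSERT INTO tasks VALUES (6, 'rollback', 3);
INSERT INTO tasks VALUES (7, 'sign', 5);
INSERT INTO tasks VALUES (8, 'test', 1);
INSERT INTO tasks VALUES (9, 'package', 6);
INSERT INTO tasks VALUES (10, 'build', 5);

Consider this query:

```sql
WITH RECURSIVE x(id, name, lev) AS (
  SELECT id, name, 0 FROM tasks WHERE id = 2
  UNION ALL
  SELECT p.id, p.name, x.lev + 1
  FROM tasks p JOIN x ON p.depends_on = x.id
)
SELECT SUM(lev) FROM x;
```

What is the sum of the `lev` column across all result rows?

Base: id=2 (parse) at lev 0.
Iteration 1: rows with depends_on in {2} -> release (id 3, lev 1), lint (id 5, lev 1).
Iteration 2: rows with depends_on in {3,5} -> notify (id 4, lev 2), rollback (id 6, lev 2), sign (id 7, lev 2), build (id 10, lev 2).
Iteration 3: rows with depends_on in {4,6,7,10} -> package (id 9, lev 3).
Iteration 4: no rows with depends_on in {9}; recursion stops.
SUM(lev) = 0 + 1 + 1 + 2 + 2 + 2 + 2 + 3 = 13.

13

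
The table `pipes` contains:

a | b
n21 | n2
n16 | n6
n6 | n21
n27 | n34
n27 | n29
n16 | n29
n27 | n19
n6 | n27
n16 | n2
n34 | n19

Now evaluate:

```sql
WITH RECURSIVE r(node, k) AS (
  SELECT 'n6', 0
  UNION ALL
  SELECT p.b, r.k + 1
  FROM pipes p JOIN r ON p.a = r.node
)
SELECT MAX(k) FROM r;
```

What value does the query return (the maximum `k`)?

3

Base: (n6, k=0).
Iteration 1: edges from {n6} -> (n21, k=1), (n27, k=1).
Iteration 2: edges from {n21,n27} -> (n19, k=2), (n2, k=2), (n29, k=2), (n34, k=2).
Iteration 3: edges from {n19,n2,n29,n34} -> (n19, k=3).
Iteration 4: no outgoing edges from {n19}; recursion stops.
k values: 0, 1, 1, 2, 2, 2, 2, 3; the maximum is 3.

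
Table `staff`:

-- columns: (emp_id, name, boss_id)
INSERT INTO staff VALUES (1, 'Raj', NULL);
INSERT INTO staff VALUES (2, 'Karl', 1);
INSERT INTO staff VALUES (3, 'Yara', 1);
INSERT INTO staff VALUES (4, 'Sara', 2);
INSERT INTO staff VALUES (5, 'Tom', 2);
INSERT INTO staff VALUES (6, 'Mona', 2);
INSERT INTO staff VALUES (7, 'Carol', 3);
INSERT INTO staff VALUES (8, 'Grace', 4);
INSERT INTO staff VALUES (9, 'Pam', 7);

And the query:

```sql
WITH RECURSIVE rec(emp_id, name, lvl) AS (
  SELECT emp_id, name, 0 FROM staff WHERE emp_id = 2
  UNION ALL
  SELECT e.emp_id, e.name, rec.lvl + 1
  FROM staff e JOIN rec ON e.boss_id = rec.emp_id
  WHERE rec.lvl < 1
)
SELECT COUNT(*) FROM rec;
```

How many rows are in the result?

Base: emp_id=2 (Karl) at lvl 0.
Iteration 1: rows with boss_id in {2} -> Sara (id 4, lvl 1), Tom (id 5, lvl 1), Mona (id 6, lvl 1).
Iteration 2: lvl < 1 fails for all current rows; recursion stops.
Total rows emitted: 4.

4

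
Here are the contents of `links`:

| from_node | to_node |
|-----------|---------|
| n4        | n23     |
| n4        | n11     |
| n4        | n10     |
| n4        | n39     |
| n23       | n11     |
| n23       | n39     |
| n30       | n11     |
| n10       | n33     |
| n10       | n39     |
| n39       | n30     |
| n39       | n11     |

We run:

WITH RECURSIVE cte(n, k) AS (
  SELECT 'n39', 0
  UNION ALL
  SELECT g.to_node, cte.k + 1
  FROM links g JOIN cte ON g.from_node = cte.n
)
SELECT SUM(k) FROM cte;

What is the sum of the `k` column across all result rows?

Base: (n39, k=0).
Iteration 1: edges from {n39} -> (n11, k=1), (n30, k=1).
Iteration 2: edges from {n11,n30} -> (n11, k=2).
Iteration 3: no outgoing edges from {n11}; recursion stops.
SUM(k) = 0 + 1 + 1 + 2 = 4.

4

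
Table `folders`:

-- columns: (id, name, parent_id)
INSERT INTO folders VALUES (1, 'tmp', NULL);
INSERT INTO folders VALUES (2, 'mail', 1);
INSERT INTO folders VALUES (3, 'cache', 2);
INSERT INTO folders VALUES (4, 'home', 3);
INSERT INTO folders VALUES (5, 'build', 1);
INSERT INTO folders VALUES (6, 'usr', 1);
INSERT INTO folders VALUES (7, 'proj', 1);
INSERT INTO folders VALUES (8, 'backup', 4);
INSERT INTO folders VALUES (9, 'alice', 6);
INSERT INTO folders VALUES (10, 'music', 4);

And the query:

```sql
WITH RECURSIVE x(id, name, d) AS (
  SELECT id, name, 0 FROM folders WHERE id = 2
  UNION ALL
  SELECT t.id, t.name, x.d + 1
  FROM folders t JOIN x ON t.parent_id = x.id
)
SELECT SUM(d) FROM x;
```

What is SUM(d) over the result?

Base: id=2 (mail) at d 0.
Iteration 1: rows with parent_id in {2} -> cache (id 3, d 1).
Iteration 2: rows with parent_id in {3} -> home (id 4, d 2).
Iteration 3: rows with parent_id in {4} -> backup (id 8, d 3), music (id 10, d 3).
Iteration 4: no rows with parent_id in {8,10}; recursion stops.
SUM(d) = 0 + 1 + 2 + 3 + 3 = 9.

9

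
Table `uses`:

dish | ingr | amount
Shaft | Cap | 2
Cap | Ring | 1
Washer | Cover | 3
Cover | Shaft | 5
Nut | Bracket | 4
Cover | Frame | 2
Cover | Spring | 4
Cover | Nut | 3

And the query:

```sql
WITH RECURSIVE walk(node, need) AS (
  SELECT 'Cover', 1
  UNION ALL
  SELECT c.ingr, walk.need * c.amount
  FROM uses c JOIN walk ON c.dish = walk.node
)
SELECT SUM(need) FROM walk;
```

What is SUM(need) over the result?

Base: (Cover, need=1).
Iteration 1: components of {Cover} -> Frame = 1*2 = 2, Nut = 1*3 = 3, Shaft = 1*5 = 5, Spring = 1*4 = 4.
Iteration 2: components of {Frame,Nut,Shaft,Spring} -> Bracket = 3*4 = 12, Cap = 5*2 = 10.
Iteration 3: components of {Bracket,Cap} -> Ring = 10*1 = 10.
Iteration 4: no further components; recursion stops.
SUM(need) = 1 + 3 + 2 + 5 + 4 + 12 + 10 + 10 = 47.

47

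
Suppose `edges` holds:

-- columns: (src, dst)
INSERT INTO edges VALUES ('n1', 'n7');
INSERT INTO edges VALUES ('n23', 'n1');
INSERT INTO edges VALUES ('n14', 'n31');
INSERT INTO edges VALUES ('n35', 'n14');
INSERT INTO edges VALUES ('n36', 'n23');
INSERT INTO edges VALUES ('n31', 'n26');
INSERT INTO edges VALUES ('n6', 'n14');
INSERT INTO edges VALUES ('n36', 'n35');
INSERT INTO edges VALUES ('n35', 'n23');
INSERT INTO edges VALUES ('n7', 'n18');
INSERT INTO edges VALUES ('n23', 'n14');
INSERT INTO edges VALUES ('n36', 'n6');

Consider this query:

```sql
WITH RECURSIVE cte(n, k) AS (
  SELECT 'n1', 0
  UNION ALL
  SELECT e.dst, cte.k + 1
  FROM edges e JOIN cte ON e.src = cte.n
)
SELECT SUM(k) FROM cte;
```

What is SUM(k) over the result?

Base: (n1, k=0).
Iteration 1: edges from {n1} -> (n7, k=1).
Iteration 2: edges from {n7} -> (n18, k=2).
Iteration 3: no outgoing edges from {n18}; recursion stops.
SUM(k) = 0 + 1 + 2 = 3.

3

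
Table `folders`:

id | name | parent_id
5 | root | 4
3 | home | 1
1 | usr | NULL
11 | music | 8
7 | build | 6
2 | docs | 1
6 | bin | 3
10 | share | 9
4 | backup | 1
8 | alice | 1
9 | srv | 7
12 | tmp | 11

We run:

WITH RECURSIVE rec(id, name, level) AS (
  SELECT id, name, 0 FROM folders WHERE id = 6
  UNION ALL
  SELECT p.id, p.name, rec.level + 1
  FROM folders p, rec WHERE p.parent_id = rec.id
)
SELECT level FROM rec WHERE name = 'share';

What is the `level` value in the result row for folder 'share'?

3

Base: id=6 (bin) at level 0.
Iteration 1: rows with parent_id in {6} -> build (id 7, level 1).
Iteration 2: rows with parent_id in {7} -> srv (id 9, level 2).
Iteration 3: rows with parent_id in {9} -> share (id 10, level 3).
Iteration 4: no rows with parent_id in {10}; recursion stops.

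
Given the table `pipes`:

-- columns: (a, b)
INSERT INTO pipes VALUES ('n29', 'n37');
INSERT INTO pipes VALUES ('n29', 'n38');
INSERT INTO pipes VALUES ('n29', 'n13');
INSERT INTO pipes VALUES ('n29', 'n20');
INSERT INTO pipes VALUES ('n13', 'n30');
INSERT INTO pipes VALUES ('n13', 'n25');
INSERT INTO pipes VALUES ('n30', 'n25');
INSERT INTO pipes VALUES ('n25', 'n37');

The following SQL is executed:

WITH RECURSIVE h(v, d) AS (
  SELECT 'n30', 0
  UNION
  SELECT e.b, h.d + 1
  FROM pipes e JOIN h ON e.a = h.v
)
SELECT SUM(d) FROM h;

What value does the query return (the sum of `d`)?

Base: (n30, d=0).
Iteration 1: edges from {n30} -> (n25, d=1).
Iteration 2: edges from {n25} -> (n37, d=2).
Iteration 3: no outgoing edges from {n37}; recursion stops.
SUM(d) = 0 + 1 + 2 = 3.

3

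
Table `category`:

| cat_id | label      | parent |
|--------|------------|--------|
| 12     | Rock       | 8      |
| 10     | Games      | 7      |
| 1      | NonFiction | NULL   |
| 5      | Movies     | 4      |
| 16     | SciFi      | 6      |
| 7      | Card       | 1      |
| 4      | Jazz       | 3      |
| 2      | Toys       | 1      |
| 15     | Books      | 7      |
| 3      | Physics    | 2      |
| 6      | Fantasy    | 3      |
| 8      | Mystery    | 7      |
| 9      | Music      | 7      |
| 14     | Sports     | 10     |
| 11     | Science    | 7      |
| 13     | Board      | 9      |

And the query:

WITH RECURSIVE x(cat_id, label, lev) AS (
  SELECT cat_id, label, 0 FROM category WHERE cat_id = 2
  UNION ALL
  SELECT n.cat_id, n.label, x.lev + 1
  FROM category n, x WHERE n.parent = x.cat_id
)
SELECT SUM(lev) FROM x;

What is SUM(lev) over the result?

11

Base: cat_id=2 (Toys) at lev 0.
Iteration 1: rows with parent in {2} -> Physics (id 3, lev 1).
Iteration 2: rows with parent in {3} -> Jazz (id 4, lev 2), Fantasy (id 6, lev 2).
Iteration 3: rows with parent in {4,6} -> Movies (id 5, lev 3), SciFi (id 16, lev 3).
Iteration 4: no rows with parent in {5,16}; recursion stops.
SUM(lev) = 0 + 1 + 2 + 2 + 3 + 3 = 11.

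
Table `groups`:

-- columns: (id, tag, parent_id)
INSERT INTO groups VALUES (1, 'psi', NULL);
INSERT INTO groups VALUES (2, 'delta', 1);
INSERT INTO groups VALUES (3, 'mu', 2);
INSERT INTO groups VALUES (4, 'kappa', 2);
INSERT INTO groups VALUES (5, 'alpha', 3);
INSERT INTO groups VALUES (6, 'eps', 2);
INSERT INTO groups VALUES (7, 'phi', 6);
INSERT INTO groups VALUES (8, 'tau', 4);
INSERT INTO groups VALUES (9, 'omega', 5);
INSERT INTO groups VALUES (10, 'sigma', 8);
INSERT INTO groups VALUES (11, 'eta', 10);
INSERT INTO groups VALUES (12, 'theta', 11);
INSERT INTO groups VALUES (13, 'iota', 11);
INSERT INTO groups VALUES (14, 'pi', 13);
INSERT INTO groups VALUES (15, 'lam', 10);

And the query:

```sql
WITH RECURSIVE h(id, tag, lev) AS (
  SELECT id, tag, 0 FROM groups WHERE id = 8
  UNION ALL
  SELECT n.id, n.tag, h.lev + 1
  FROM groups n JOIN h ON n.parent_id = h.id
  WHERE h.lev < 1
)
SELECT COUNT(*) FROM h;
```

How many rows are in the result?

2

Base: id=8 (tau) at lev 0.
Iteration 1: rows with parent_id in {8} -> sigma (id 10, lev 1).
Iteration 2: lev < 1 fails for all current rows; recursion stops.
Total rows emitted: 2.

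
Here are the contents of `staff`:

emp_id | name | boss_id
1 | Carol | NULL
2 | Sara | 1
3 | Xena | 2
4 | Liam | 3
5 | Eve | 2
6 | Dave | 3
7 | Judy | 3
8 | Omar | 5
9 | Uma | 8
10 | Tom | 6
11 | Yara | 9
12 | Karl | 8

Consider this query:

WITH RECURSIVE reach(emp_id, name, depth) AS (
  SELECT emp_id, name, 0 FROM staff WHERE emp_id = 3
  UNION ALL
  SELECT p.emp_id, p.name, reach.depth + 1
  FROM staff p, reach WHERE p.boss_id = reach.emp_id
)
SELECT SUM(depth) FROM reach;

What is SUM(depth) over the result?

Base: emp_id=3 (Xena) at depth 0.
Iteration 1: rows with boss_id in {3} -> Liam (id 4, depth 1), Dave (id 6, depth 1), Judy (id 7, depth 1).
Iteration 2: rows with boss_id in {4,6,7} -> Tom (id 10, depth 2).
Iteration 3: no rows with boss_id in {10}; recursion stops.
SUM(depth) = 0 + 1 + 1 + 1 + 2 = 5.

5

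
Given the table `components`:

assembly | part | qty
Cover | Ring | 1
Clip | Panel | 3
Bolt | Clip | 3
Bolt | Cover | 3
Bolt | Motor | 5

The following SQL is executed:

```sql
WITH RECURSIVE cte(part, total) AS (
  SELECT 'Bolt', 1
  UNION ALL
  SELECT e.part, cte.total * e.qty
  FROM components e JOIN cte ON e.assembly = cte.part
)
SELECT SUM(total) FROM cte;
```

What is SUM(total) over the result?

Base: (Bolt, total=1).
Iteration 1: components of {Bolt} -> Clip = 1*3 = 3, Cover = 1*3 = 3, Motor = 1*5 = 5.
Iteration 2: components of {Clip,Cover,Motor} -> Panel = 3*3 = 9, Ring = 3*1 = 3.
Iteration 3: no further components; recursion stops.
SUM(total) = 1 + 3 + 3 + 5 + 9 + 3 = 24.

24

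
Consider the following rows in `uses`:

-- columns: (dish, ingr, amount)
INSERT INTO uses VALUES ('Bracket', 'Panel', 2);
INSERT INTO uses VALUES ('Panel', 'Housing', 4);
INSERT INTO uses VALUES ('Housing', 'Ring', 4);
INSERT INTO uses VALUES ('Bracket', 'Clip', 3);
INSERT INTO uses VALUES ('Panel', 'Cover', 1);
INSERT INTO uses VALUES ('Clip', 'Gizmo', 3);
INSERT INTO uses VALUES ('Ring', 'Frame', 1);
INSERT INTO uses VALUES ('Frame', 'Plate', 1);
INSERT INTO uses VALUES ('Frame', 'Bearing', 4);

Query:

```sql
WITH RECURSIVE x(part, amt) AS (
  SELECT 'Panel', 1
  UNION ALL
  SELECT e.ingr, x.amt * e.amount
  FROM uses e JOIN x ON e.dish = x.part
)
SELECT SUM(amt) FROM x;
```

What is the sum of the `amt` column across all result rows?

118

Base: (Panel, amt=1).
Iteration 1: components of {Panel} -> Cover = 1*1 = 1, Housing = 1*4 = 4.
Iteration 2: components of {Cover,Housing} -> Ring = 4*4 = 16.
Iteration 3: components of {Ring} -> Frame = 16*1 = 16.
Iteration 4: components of {Frame} -> Bearing = 16*4 = 64, Plate = 16*1 = 16.
Iteration 5: no further components; recursion stops.
SUM(amt) = 1 + 4 + 1 + 16 + 16 + 16 + 64 = 118.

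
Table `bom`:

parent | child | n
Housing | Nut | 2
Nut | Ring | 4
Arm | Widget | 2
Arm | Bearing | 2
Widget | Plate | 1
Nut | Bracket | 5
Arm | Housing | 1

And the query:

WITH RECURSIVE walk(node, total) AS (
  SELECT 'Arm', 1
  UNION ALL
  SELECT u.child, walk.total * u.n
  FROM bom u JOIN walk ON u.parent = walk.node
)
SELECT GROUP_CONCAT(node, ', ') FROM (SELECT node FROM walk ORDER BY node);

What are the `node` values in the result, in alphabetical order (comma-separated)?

Base: (Arm, total=1).
Iteration 1: components of {Arm} -> Bearing = 1*2 = 2, Housing = 1*1 = 1, Widget = 1*2 = 2.
Iteration 2: components of {Bearing,Housing,Widget} -> Nut = 1*2 = 2, Plate = 2*1 = 2.
Iteration 3: components of {Nut,Plate} -> Bracket = 2*5 = 10, Ring = 2*4 = 8.
Iteration 4: no further components; recursion stops.

Arm, Bearing, Bracket, Housing, Nut, Plate, Ring, Widget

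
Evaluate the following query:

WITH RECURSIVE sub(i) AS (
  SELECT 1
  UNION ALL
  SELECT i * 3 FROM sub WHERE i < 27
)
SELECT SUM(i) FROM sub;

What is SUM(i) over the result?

Base: i=1.
Iteration 1: 1 < 27 holds -> i = 1 * 3 = 3.
Iteration 2: 3 < 27 holds -> i = 3 * 3 = 9.
Iteration 3: 9 < 27 holds -> i = 9 * 3 = 27.
Iteration 4: 27 < 27 fails; recursion stops.
SUM(i) = 1 + 3 + 9 + 27 = 40.

40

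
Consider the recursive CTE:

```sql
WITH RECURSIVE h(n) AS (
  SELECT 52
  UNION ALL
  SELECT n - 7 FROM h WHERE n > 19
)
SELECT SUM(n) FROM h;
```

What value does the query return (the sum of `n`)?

207

Base: n=52.
Iteration 1: 52 > 19 holds -> n = 52 - 7 = 45.
Iteration 2: 45 > 19 holds -> n = 45 - 7 = 38.
Iteration 3: 38 > 19 holds -> n = 38 - 7 = 31.
Iteration 4: 31 > 19 holds -> n = 31 - 7 = 24.
Iteration 5: 24 > 19 holds -> n = 24 - 7 = 17.
Iteration 6: 17 > 19 fails; recursion stops.
SUM(n) = 52 + 45 + 38 + 31 + 24 + 17 = 207.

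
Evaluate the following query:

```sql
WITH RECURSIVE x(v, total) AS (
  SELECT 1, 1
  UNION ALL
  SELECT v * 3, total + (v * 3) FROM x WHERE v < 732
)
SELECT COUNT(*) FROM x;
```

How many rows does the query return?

Base: v=1, total=1.
Iteration 1: 1 < 732 holds -> v = 1 * 3 = 3, total = 1 + 3 = 4.
Iteration 2: 3 < 732 holds -> v = 3 * 3 = 9, total = 4 + 9 = 13.
Iteration 3: 9 < 732 holds -> v = 9 * 3 = 27, total = 13 + 27 = 40.
Iteration 4: 27 < 732 holds -> v = 27 * 3 = 81, total = 40 + 81 = 121.
Iteration 5: 81 < 732 holds -> v = 81 * 3 = 243, total = 121 + 243 = 364.
Iteration 6: 243 < 732 holds -> v = 243 * 3 = 729, total = 364 + 729 = 1093.
Iteration 7: 729 < 732 holds -> v = 729 * 3 = 2187, total = 1093 + 2187 = 3280.
Iteration 8: 2187 < 732 fails; recursion stops.
Total rows emitted: 8.

8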